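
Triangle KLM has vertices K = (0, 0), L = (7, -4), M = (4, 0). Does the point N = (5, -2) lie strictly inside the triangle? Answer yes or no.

yes

Barycentric coordinates of N: (1/8, 1/2, 3/8).
The three coordinates are positive, positive, positive; a point is interior exactly when all three are positive.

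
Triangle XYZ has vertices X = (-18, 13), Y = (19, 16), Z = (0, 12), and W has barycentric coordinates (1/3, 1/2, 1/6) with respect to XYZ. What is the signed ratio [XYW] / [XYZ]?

The signed ratio [XYW]/[XYZ] equals the barycentric coordinate of W at vertex Z, which is 1/6.

1/6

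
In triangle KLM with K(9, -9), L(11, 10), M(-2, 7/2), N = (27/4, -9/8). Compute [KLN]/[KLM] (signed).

[KLM] = ½·(9·(10−(7/2)) + 11·(7/2−(-9)) + (-2)·(-9−10)) = ½·(117/2 + 275/2 + 38) = 117.
[KLN] = ½·(9·(10−(-9/8)) + 11·(-9/8−(-9)) + (27/4)·(-9−10)) = ½·(801/8 + 693/8 − 513/4) = 117/4, so the ratio is (117/4)/117 = 1/4.

1/4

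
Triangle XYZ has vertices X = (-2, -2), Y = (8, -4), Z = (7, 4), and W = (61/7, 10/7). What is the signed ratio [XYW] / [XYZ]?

5/7

[XYZ] = ½·((-2)·(-4−4) + 8·(4−(-2)) + 7·(-2−(-4))) = ½·(16 + 48 + 14) = 39.
[XYW] = ½·((-2)·(-4−(10/7)) + 8·(10/7−(-2)) + (61/7)·(-2−(-4))) = ½·(76/7 + 192/7 + 122/7) = 195/7, so the ratio is (195/7)/39 = 5/7.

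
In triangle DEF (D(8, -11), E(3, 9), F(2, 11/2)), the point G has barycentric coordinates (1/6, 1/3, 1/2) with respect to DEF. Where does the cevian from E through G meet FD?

Line EG meets FD where the E-coordinate vanishes; zeroing G's E-weight and renormalizing leaves F, D-weights 1/2 : 1/6 → (3/4, 1/4).
So H = (3/4)·F + (1/4)·D = (7/2, 11/8).

(7/2, 11/8)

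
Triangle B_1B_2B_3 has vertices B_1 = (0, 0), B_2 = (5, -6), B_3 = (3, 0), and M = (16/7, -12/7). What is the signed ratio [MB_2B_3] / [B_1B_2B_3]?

3/7

[B_1B_2B_3] = ½·(0·(-6−0) + 5·(0−0) + 3·(0−(-6))) = ½·(0 + 0 + 18) = 9.
[MB_2B_3] = ½·((16/7)·(-6−0) + 5·(0−(-12/7)) + 3·(-12/7−(-6))) = ½·(-96/7 + 60/7 + 90/7) = 27/7, so the ratio is (27/7)/9 = 3/7.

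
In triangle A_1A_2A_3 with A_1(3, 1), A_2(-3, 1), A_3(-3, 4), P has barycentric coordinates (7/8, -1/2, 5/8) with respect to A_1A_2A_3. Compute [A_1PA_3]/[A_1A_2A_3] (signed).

-1/2

The signed ratio [A_1PA_3]/[A_1A_2A_3] equals the barycentric coordinate of P at vertex A_2, which is -1/2.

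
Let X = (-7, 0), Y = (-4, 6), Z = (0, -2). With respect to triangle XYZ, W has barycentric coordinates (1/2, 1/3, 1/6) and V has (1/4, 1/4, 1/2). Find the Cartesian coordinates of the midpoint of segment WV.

Barycentric coordinates of the midpoint are the average: (3/8, 7/24, 1/3).
Converting: (3/8)·X + (7/24)·Y + (1/3)·Z = (-91/24, 13/12).

(-91/24, 13/12)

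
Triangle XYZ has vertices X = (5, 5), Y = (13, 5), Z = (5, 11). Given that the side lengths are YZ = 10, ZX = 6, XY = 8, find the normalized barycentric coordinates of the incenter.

(5/12, 1/4, 1/3)

The incenter has barycentric coordinates proportional to the opposite side lengths: (10 : 6 : 8).
Normalizing by 10+6+8 = 24 gives (5/12, 1/4, 1/3).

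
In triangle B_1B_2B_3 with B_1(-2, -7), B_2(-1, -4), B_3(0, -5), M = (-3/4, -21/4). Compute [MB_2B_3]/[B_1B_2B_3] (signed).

1/4

[B_1B_2B_3] = ½·((-2)·(-4−(-5)) + (-1)·(-5−(-7)) + 0·(-7−(-4))) = ½·(-2 − 2 + 0) = -2.
[MB_2B_3] = ½·((-3/4)·(-4−(-5)) + (-1)·(-5−(-21/4)) + 0·(-21/4−(-4))) = ½·(-3/4 − 1/4 + 0) = -1/2, so the ratio is (-1/2)/(-2) = 1/4.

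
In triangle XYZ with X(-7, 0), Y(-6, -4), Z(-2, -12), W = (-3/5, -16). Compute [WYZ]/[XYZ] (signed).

[XYZ] = ½·((-7)·(-4−(-12)) + (-6)·(-12−0) + (-2)·(0−(-4))) = ½·(-56 + 72 − 8) = 4.
[WYZ] = ½·((-3/5)·(-4−(-12)) + (-6)·(-12−(-16)) + (-2)·(-16−(-4))) = ½·(-24/5 − 24 + 24) = -12/5, so the ratio is (-12/5)/4 = -3/5.

-3/5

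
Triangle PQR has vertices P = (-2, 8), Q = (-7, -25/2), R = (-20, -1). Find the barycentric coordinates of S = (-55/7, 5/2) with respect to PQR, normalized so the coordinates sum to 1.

(4/7, 1/7, 2/7)

Signed area of the reference triangle: [PQR] = ½·((-2)·(-25/2−(-1)) + (-7)·(-1−8) + (-20)·(8−(-25/2))) = ½·(23 + 63 − 410) = -162.
[SQR] = ½·((-55/7)·(-25/2−(-1)) + (-7)·(-1−(5/2)) + (-20)·(5/2−(-25/2))) = ½·(1265/14 + 49/2 − 300) = -648/7, so the P-coordinate is (-648/7)/(-162) = 4/7.
[PSR] = ½·((-2)·(5/2−(-1)) + (-55/7)·(-1−8) + (-20)·(8−(5/2))) = ½·(-7 + 495/7 − 110) = -162/7, so the Q-coordinate is 1/7.
[PQS] = ½·((-2)·(-25/2−(5/2)) + (-7)·(5/2−8) + (-55/7)·(8−(-25/2))) = ½·(30 + 77/2 − 2255/14) = -324/7, so the R-coordinate is 2/7.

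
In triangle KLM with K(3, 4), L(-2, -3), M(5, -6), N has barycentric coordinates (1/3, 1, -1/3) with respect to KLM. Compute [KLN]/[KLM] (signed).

The signed ratio [KLN]/[KLM] equals the barycentric coordinate of N at vertex M, which is -1/3.

-1/3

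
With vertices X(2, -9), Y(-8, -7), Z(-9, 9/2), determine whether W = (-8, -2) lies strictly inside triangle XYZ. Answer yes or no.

Barycentric coordinates of W: (5/113, 58/113, 50/113).
The three coordinates are positive, positive, positive; a point is interior exactly when all three are positive.

yes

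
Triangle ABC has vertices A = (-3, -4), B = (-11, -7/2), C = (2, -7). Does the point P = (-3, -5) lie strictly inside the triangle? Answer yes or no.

Barycentric coordinates of P: (17/43, 10/43, 16/43).
The three coordinates are positive, positive, positive; a point is interior exactly when all three are positive.

yes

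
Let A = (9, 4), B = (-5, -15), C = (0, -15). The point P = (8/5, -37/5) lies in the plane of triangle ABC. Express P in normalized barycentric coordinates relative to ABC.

Signed area of the reference triangle: [ABC] = ½·(9·(-15−(-15)) + (-5)·(-15−4) + 0·(4−(-15))) = ½·(0 + 95 + 0) = 95/2.
[PBC] = ½·((8/5)·(-15−(-15)) + (-5)·(-15−(-37/5)) + 0·(-37/5−(-15))) = ½·(0 + 38 + 0) = 19, so the A-coordinate is 19/(95/2) = 2/5.
[APC] = ½·(9·(-37/5−(-15)) + (8/5)·(-15−4) + 0·(4−(-37/5))) = ½·(342/5 − 152/5 + 0) = 19, so the B-coordinate is 2/5.
[ABP] = ½·(9·(-15−(-37/5)) + (-5)·(-37/5−4) + (8/5)·(4−(-15))) = ½·(-342/5 + 57 + 152/5) = 19/2, so the C-coordinate is 1/5.
Check: 2/5 + 2/5 + 1/5 = 1.

(2/5, 2/5, 1/5)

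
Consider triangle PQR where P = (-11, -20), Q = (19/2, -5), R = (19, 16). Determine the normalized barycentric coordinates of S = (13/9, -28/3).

(4/9, 4/9, 1/9)

Signed area of the reference triangle: [PQR] = ½·((-11)·(-5−16) + (19/2)·(16−(-20)) + 19·(-20−(-5))) = ½·(231 + 342 − 285) = 144.
[SQR] = ½·((13/9)·(-5−16) + (19/2)·(16−(-28/3)) + 19·(-28/3−(-5))) = ½·(-91/3 + 722/3 − 247/3) = 64, so the P-coordinate is 64/144 = 4/9.
[PSR] = ½·((-11)·(-28/3−16) + (13/9)·(16−(-20)) + 19·(-20−(-28/3))) = ½·(836/3 + 52 − 608/3) = 64, so the Q-coordinate is 4/9.
[PQS] = ½·((-11)·(-5−(-28/3)) + (19/2)·(-28/3−(-20)) + (13/9)·(-20−(-5))) = ½·(-143/3 + 304/3 − 65/3) = 16, so the R-coordinate is 1/9.
Check: 4/9 + 4/9 + 1/9 = 1.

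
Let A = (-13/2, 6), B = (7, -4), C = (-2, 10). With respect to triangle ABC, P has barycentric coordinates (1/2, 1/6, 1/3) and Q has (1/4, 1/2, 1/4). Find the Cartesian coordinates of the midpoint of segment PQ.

(-11/16, 23/6)

Barycentric coordinates of the midpoint are the average: (3/8, 1/3, 7/24).
Converting: (3/8)·A + (1/3)·B + (7/24)·C = (-11/16, 23/6).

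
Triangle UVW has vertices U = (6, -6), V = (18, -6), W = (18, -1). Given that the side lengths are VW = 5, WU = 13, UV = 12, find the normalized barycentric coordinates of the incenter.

(1/6, 13/30, 2/5)

The incenter has barycentric coordinates proportional to the opposite side lengths: (5 : 13 : 12).
Normalizing by 5+13+12 = 30 gives (1/6, 13/30, 2/5).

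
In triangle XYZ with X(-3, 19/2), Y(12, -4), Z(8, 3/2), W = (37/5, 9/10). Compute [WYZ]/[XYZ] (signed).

[XYZ] = ½·((-3)·(-4−(3/2)) + 12·(3/2−(19/2)) + 8·(19/2−(-4))) = ½·(33/2 − 96 + 108) = 57/4.
[WYZ] = ½·((37/5)·(-4−(3/2)) + 12·(3/2−(9/10)) + 8·(9/10−(-4))) = ½·(-407/10 + 36/5 + 196/5) = 57/20, so the ratio is (57/20)/(57/4) = 1/5.

1/5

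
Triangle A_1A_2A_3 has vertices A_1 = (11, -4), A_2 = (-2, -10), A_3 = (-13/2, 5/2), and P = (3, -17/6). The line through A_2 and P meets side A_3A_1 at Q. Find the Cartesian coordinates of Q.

(4, -7/5)

Barycentric coordinates of P with respect to A_1A_2A_3: (1/2, 1/6, 1/3).
On side A_3A_1 the A_2-coordinate is zero; dropping P's A_2-weight 1/6 and renormalizing the remaining 1/3 : 1/2 gives weights 2/5, 3/5 on A_3, A_1.
Q = (2/5)·(-13/2, 5/2) + (3/5)·(11, -4) = (4, -7/5).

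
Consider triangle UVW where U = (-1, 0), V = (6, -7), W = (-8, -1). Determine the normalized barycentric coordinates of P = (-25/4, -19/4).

Signed area of the reference triangle: [UVW] = ½·((-1)·(-7−(-1)) + 6·(-1−0) + (-8)·(0−(-7))) = ½·(6 − 6 − 56) = -28.
[PVW] = ½·((-25/4)·(-7−(-1)) + 6·(-1−(-19/4)) + (-8)·(-19/4−(-7))) = ½·(75/2 + 45/2 − 18) = 21, so the U-coordinate is 21/(-28) = -3/4.
[UPW] = ½·((-1)·(-19/4−(-1)) + (-25/4)·(-1−0) + (-8)·(0−(-19/4))) = ½·(15/4 + 25/4 − 38) = -14, so the V-coordinate is 1/2.
[UVP] = ½·((-1)·(-7−(-19/4)) + 6·(-19/4−0) + (-25/4)·(0−(-7))) = ½·(9/4 − 57/2 − 175/4) = -35, so the W-coordinate is 5/4.

(-3/4, 1/2, 5/4)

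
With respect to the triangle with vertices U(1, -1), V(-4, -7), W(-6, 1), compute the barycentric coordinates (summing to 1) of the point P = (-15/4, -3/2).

Signed area of the reference triangle: [UVW] = ½·(1·(-7−1) + (-4)·(1−(-1)) + (-6)·(-1−(-7))) = ½·(-8 − 8 − 36) = -26.
[PVW] = ½·((-15/4)·(-7−1) + (-4)·(1−(-3/2)) + (-6)·(-3/2−(-7))) = ½·(30 − 10 − 33) = -13/2, so the U-coordinate is (-13/2)/(-26) = 1/4.
[UPW] = ½·(1·(-3/2−1) + (-15/4)·(1−(-1)) + (-6)·(-1−(-3/2))) = ½·(-5/2 − 15/2 − 3) = -13/2, so the V-coordinate is 1/4.
[UVP] = ½·(1·(-7−(-3/2)) + (-4)·(-3/2−(-1)) + (-15/4)·(-1−(-7))) = ½·(-11/2 + 2 − 45/2) = -13, so the W-coordinate is 1/2.

(1/4, 1/4, 1/2)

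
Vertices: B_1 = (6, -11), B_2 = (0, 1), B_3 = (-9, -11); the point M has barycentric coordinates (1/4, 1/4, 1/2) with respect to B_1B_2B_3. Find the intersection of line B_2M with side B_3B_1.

(-4, -11)

Line B_2M meets B_3B_1 where the B_2-coordinate vanishes; zeroing M's B_2-weight and renormalizing leaves B_3, B_1-weights 1/2 : 1/4 → (2/3, 1/3).
So N = (2/3)·B_3 + (1/3)·B_1 = (-4, -11).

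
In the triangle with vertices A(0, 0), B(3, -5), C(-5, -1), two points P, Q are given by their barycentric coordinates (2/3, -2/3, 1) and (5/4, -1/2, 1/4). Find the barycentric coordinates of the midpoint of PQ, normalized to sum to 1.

Since both coordinate triples sum to 1, the midpoint's barycentrics are the componentwise average.
(2/3+5/4)/2 = 23/24; similarly -7/12 and 5/8.

(23/24, -7/12, 5/8)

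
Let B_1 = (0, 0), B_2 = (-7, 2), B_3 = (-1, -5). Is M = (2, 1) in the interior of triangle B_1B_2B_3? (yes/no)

no

Barycentric coordinates of M: (57/37, -9/37, -11/37).
The three coordinates are positive, negative, negative; a point is interior exactly when all three are positive.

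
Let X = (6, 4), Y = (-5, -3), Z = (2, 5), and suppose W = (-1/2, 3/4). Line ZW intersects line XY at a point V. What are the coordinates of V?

Barycentric coordinates of W with respect to XYZ: (1/4, 1/2, 1/4).
On side XY the Z-coordinate is zero; dropping W's Z-weight 1/4 and renormalizing the remaining 1/4 : 1/2 gives weights 1/3, 2/3 on X, Y.
V = (1/3)·(6, 4) + (2/3)·(-5, -3) = (-4/3, -2/3).

(-4/3, -2/3)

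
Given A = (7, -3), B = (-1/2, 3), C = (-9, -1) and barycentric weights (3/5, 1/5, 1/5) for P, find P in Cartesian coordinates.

P = (3/5)·A + (1/5)·B + (1/5)·C.
x-coordinate: (3/5)·7 + (1/5)·(-1/2) + (1/5)·(-9) = 23/10.
y-coordinate: (3/5)·(-3) + (1/5)·3 + (1/5)·(-1) = -7/5.

(23/10, -7/5)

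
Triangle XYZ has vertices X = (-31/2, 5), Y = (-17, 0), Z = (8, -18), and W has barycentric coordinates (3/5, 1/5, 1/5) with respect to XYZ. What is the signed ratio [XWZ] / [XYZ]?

1/5

The signed ratio [XWZ]/[XYZ] equals the barycentric coordinate of W at vertex Y, which is 1/5.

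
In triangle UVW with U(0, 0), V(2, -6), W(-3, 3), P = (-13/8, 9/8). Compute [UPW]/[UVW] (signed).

1/8

[UVW] = ½·(0·(-6−3) + 2·(3−0) + (-3)·(0−(-6))) = ½·(0 + 6 − 18) = -6.
[UPW] = ½·(0·(9/8−3) + (-13/8)·(3−0) + (-3)·(0−(9/8))) = ½·(0 − 39/8 + 27/8) = -3/4, so the ratio is (-3/4)/(-6) = 1/8.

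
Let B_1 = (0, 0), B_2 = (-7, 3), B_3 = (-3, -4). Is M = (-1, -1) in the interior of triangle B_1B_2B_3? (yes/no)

Barycentric coordinates of M: (26/37, 1/37, 10/37).
The three coordinates are positive, positive, positive; a point is interior exactly when all three are positive.

yes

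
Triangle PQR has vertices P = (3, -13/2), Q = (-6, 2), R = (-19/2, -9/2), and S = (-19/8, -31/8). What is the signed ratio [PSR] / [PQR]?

[PQR] = ½·(3·(2−(-9/2)) + (-6)·(-9/2−(-13/2)) + (-19/2)·(-13/2−2)) = ½·(39/2 − 12 + 323/4) = 353/8.
[PSR] = ½·(3·(-31/8−(-9/2)) + (-19/8)·(-9/2−(-13/2)) + (-19/2)·(-13/2−(-31/8))) = ½·(15/8 − 19/4 + 399/16) = 353/32, so the ratio is (353/32)/(353/8) = 1/4.

1/4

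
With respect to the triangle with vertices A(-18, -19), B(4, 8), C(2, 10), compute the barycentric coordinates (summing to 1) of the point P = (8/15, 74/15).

Signed area of the reference triangle: [ABC] = ½·((-18)·(8−10) + 4·(10−(-19)) + 2·(-19−8)) = ½·(36 + 116 − 54) = 49.
[PBC] = ½·((8/15)·(8−10) + 4·(10−(74/15)) + 2·(74/15−8)) = ½·(-16/15 + 304/15 − 92/15) = 98/15, so the A-coordinate is (98/15)/49 = 2/15.
[APC] = ½·((-18)·(74/15−10) + (8/15)·(10−(-19)) + 2·(-19−(74/15))) = ½·(456/5 + 232/15 − 718/15) = 147/5, so the B-coordinate is 3/5.
[ABP] = ½·((-18)·(8−(74/15)) + 4·(74/15−(-19)) + (8/15)·(-19−8)) = ½·(-276/5 + 1436/15 − 72/5) = 196/15, so the C-coordinate is 4/15.
Check: 2/15 + 3/5 + 4/15 = 1.

(2/15, 3/5, 4/15)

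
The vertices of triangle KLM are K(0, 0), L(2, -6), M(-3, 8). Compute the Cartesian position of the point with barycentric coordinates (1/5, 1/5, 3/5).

(-7/5, 18/5)

N = (1/5)·K + (1/5)·L + (3/5)·M.
x-coordinate: (1/5)·0 + (1/5)·2 + (3/5)·(-3) = -7/5.
y-coordinate: (1/5)·0 + (1/5)·(-6) + (3/5)·8 = 18/5.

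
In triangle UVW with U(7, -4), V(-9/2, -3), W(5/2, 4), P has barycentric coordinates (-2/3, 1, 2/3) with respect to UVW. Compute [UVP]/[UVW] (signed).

2/3

The signed ratio [UVP]/[UVW] equals the barycentric coordinate of P at vertex W, which is 2/3.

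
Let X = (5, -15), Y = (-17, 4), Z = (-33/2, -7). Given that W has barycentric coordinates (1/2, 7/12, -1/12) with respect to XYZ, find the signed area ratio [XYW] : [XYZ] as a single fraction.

The signed ratio [XYW]/[XYZ] equals the barycentric coordinate of W at vertex Z, which is -1/12.

-1/12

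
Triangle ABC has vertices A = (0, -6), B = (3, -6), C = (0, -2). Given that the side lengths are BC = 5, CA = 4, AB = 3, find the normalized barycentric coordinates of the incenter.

(5/12, 1/3, 1/4)

The incenter has barycentric coordinates proportional to the opposite side lengths: (5 : 4 : 3).
Normalizing by 5+4+3 = 12 gives (5/12, 1/3, 1/4).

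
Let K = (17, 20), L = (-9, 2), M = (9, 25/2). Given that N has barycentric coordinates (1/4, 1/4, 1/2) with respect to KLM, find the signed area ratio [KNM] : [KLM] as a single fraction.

The signed ratio [KNM]/[KLM] equals the barycentric coordinate of N at vertex L, which is 1/4.

1/4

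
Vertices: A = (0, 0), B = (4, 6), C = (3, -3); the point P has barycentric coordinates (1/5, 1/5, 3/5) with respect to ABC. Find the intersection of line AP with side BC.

(13/4, -3/4)

Line AP meets BC where the A-coordinate vanishes; zeroing P's A-weight and renormalizing leaves B, C-weights 1/5 : 3/5 → (1/4, 3/4).
So Q = (1/4)·B + (3/4)·C = (13/4, -3/4).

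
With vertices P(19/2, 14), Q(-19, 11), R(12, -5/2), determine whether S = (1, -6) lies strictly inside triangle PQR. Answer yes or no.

Barycentric coordinates of S: (-1028/1911, 761/1911, 726/637).
The three coordinates are negative, positive, positive; a point is interior exactly when all three are positive.

no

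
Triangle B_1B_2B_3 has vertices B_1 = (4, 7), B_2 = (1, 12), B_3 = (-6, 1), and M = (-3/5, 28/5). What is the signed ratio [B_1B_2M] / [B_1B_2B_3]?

[B_1B_2B_3] = ½·(4·(12−1) + 1·(1−7) + (-6)·(7−12)) = ½·(44 − 6 + 30) = 34.
[B_1B_2M] = ½·(4·(12−(28/5)) + 1·(28/5−7) + (-3/5)·(7−12)) = ½·(128/5 − 7/5 + 3) = 68/5, so the ratio is (68/5)/34 = 2/5.

2/5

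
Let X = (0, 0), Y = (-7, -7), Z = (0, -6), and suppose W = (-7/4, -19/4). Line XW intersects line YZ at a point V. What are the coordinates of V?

(-7/3, -19/3)

Barycentric coordinates of W with respect to XYZ: (1/4, 1/4, 1/2).
On side YZ the X-coordinate is zero; dropping W's X-weight 1/4 and renormalizing the remaining 1/4 : 1/2 gives weights 1/3, 2/3 on Y, Z.
V = (1/3)·(-7, -7) + (2/3)·(0, -6) = (-7/3, -19/3).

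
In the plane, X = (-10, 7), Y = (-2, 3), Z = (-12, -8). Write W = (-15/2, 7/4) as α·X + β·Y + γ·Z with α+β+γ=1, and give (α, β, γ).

(3/8, 3/8, 1/4)

Signed area of the reference triangle: [XYZ] = ½·((-10)·(3−(-8)) + (-2)·(-8−7) + (-12)·(7−3)) = ½·(-110 + 30 − 48) = -64.
[WYZ] = ½·((-15/2)·(3−(-8)) + (-2)·(-8−(7/4)) + (-12)·(7/4−3)) = ½·(-165/2 + 39/2 + 15) = -24, so the X-coordinate is (-24)/(-64) = 3/8.
[XWZ] = ½·((-10)·(7/4−(-8)) + (-15/2)·(-8−7) + (-12)·(7−(7/4))) = ½·(-195/2 + 225/2 − 63) = -24, so the Y-coordinate is 3/8.
[XYW] = ½·((-10)·(3−(7/4)) + (-2)·(7/4−7) + (-15/2)·(7−3)) = ½·(-25/2 + 21/2 − 30) = -16, so the Z-coordinate is 1/4.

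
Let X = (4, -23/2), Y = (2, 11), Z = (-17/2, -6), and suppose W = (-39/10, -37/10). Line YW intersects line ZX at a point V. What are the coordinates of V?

(-43/8, -59/8)

Barycentric coordinates of W with respect to XYZ: (1/5, 1/5, 3/5).
On side ZX the Y-coordinate is zero; dropping W's Y-weight 1/5 and renormalizing the remaining 3/5 : 1/5 gives weights 3/4, 1/4 on Z, X.
V = (3/4)·(-17/2, -6) + (1/4)·(4, -23/2) = (-43/8, -59/8).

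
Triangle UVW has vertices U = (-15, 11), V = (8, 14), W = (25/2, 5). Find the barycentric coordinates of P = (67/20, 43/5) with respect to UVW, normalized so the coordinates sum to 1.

Signed area of the reference triangle: [UVW] = ½·((-15)·(14−5) + 8·(5−11) + (25/2)·(11−14)) = ½·(-135 − 48 − 75/2) = -441/4.
[PVW] = ½·((67/20)·(14−5) + 8·(5−(43/5)) + (25/2)·(43/5−14)) = ½·(603/20 − 144/5 − 135/2) = -1323/40, so the U-coordinate is (-1323/40)/(-441/4) = 3/10.
[UPW] = ½·((-15)·(43/5−5) + (67/20)·(5−11) + (25/2)·(11−(43/5))) = ½·(-54 − 201/10 + 30) = -441/20, so the V-coordinate is 1/5.
[UVP] = ½·((-15)·(14−(43/5)) + 8·(43/5−11) + (67/20)·(11−14)) = ½·(-81 − 96/5 − 201/20) = -441/8, so the W-coordinate is 1/2.
Check: 3/10 + 1/5 + 1/2 = 1.

(3/10, 1/5, 1/2)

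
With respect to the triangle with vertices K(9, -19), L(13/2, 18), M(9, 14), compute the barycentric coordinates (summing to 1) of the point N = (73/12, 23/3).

Signed area of the reference triangle: [KLM] = ½·(9·(18−14) + (13/2)·(14−(-19)) + 9·(-19−18)) = ½·(36 + 429/2 − 333) = -165/4.
[NLM] = ½·((73/12)·(18−14) + (13/2)·(14−(23/3)) + 9·(23/3−18)) = ½·(73/3 + 247/6 − 93) = -55/4, so the K-coordinate is (-55/4)/(-165/4) = 1/3.
[KNM] = ½·(9·(23/3−14) + (73/12)·(14−(-19)) + 9·(-19−(23/3))) = ½·(-57 + 803/4 − 240) = -385/8, so the L-coordinate is 7/6.
[KLN] = ½·(9·(18−(23/3)) + (13/2)·(23/3−(-19)) + (73/12)·(-19−18)) = ½·(93 + 520/3 − 2701/12) = 165/8, so the M-coordinate is -1/2.

(1/3, 7/6, -1/2)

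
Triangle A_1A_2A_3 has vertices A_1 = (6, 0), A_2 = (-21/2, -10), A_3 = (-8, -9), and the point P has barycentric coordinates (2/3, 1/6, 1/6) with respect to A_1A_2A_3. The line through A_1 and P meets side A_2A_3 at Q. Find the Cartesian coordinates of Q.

(-37/4, -19/2)

Line A_1P meets A_2A_3 where the A_1-coordinate vanishes; zeroing P's A_1-weight and renormalizing leaves A_2, A_3-weights 1/6 : 1/6 → (1/2, 1/2).
So Q = (1/2)·A_2 + (1/2)·A_3 = (-37/4, -19/2).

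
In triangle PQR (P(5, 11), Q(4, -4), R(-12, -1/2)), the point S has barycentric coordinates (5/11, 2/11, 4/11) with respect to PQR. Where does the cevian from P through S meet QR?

Line PS meets QR where the P-coordinate vanishes; zeroing S's P-weight and renormalizing leaves Q, R-weights 2/11 : 4/11 → (1/3, 2/3).
So T = (1/3)·Q + (2/3)·R = (-20/3, -5/3).

(-20/3, -5/3)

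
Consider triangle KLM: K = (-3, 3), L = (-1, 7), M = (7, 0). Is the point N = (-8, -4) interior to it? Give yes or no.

Barycentric coordinates of N: (137/46, -85/46, -3/23).
The three coordinates are positive, negative, negative; a point is interior exactly when all three are positive.

no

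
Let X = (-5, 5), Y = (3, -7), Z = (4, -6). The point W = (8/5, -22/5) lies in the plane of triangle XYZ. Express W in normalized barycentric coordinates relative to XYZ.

(1/5, 3/5, 1/5)

Signed area of the reference triangle: [XYZ] = ½·((-5)·(-7−(-6)) + 3·(-6−5) + 4·(5−(-7))) = ½·(5 − 33 + 48) = 10.
[WYZ] = ½·((8/5)·(-7−(-6)) + 3·(-6−(-22/5)) + 4·(-22/5−(-7))) = ½·(-8/5 − 24/5 + 52/5) = 2, so the X-coordinate is 2/10 = 1/5.
[XWZ] = ½·((-5)·(-22/5−(-6)) + (8/5)·(-6−5) + 4·(5−(-22/5))) = ½·(-8 − 88/5 + 188/5) = 6, so the Y-coordinate is 3/5.
[XYW] = ½·((-5)·(-7−(-22/5)) + 3·(-22/5−5) + (8/5)·(5−(-7))) = ½·(13 − 141/5 + 96/5) = 2, so the Z-coordinate is 1/5.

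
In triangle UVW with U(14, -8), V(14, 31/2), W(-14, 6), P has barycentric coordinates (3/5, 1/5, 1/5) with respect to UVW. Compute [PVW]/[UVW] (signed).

The signed ratio [PVW]/[UVW] equals the barycentric coordinate of P at vertex U, which is 3/5.

3/5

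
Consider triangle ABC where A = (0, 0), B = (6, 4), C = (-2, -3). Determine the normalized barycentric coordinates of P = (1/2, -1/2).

(1/4, 1/4, 1/2)

Signed area of the reference triangle: [ABC] = ½·(0·(4−(-3)) + 6·(-3−0) + (-2)·(0−4)) = ½·(0 − 18 + 8) = -5.
[PBC] = ½·((1/2)·(4−(-3)) + 6·(-3−(-1/2)) + (-2)·(-1/2−4)) = ½·(7/2 − 15 + 9) = -5/4, so the A-coordinate is (-5/4)/(-5) = 1/4.
[APC] = ½·(0·(-1/2−(-3)) + (1/2)·(-3−0) + (-2)·(0−(-1/2))) = ½·(0 − 3/2 − 1) = -5/4, so the B-coordinate is 1/4.
[ABP] = ½·(0·(4−(-1/2)) + 6·(-1/2−0) + (1/2)·(0−4)) = ½·(0 − 3 − 2) = -5/2, so the C-coordinate is 1/2.
Check: 1/4 + 1/4 + 1/2 = 1.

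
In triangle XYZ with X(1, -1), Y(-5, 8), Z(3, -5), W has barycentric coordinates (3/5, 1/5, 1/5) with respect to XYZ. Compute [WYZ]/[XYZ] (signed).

The signed ratio [WYZ]/[XYZ] equals the barycentric coordinate of W at vertex X, which is 3/5.

3/5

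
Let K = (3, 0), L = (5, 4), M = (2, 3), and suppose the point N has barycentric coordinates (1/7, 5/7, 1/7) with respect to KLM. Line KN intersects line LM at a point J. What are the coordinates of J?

Line KN meets LM where the K-coordinate vanishes; zeroing N's K-weight and renormalizing leaves L, M-weights 5/7 : 1/7 → (5/6, 1/6).
So J = (5/6)·L + (1/6)·M = (9/2, 23/6).

(9/2, 23/6)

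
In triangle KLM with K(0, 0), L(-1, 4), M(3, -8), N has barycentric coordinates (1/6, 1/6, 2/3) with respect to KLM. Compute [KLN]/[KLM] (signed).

2/3

The signed ratio [KLN]/[KLM] equals the barycentric coordinate of N at vertex M, which is 2/3.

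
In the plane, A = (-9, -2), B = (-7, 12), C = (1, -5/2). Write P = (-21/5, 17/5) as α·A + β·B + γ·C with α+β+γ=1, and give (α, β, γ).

Signed area of the reference triangle: [ABC] = ½·((-9)·(12−(-5/2)) + (-7)·(-5/2−(-2)) + 1·(-2−12)) = ½·(-261/2 + 7/2 − 14) = -141/2.
[PBC] = ½·((-21/5)·(12−(-5/2)) + (-7)·(-5/2−(17/5)) + 1·(17/5−12)) = ½·(-609/10 + 413/10 − 43/5) = -141/10, so the A-coordinate is (-141/10)/(-141/2) = 1/5.
[APC] = ½·((-9)·(17/5−(-5/2)) + (-21/5)·(-5/2−(-2)) + 1·(-2−(17/5))) = ½·(-531/10 + 21/10 − 27/5) = -141/5, so the B-coordinate is 2/5.
[ABP] = ½·((-9)·(12−(17/5)) + (-7)·(17/5−(-2)) + (-21/5)·(-2−12)) = ½·(-387/5 − 189/5 + 294/5) = -141/5, so the C-coordinate is 2/5.

(1/5, 2/5, 2/5)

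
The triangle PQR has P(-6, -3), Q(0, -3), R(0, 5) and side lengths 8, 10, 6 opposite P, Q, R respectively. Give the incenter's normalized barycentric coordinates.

The incenter has barycentric coordinates proportional to the opposite side lengths: (8 : 10 : 6).
Normalizing by 8+10+6 = 24 gives (1/3, 5/12, 1/4).

(1/3, 5/12, 1/4)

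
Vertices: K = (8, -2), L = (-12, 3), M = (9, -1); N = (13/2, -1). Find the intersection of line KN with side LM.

(11/2, -1/3)

Barycentric coordinates of N with respect to KLM: (2/5, 1/10, 1/2).
On side LM the K-coordinate is zero; dropping N's K-weight 2/5 and renormalizing the remaining 1/10 : 1/2 gives weights 1/6, 5/6 on L, M.
J = (1/6)·(-12, 3) + (5/6)·(9, -1) = (11/2, -1/3).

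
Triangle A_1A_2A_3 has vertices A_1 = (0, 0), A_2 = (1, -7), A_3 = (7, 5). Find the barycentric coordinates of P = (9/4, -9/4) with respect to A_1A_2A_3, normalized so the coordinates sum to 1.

Signed area of the reference triangle: [A_1A_2A_3] = ½·(0·(-7−5) + 1·(5−0) + 7·(0−(-7))) = ½·(0 + 5 + 49) = 27.
[PA_2A_3] = ½·((9/4)·(-7−5) + 1·(5−(-9/4)) + 7·(-9/4−(-7))) = ½·(-27 + 29/4 + 133/4) = 27/4, so the A_1-coordinate is (27/4)/27 = 1/4.
[A_1PA_3] = ½·(0·(-9/4−5) + (9/4)·(5−0) + 7·(0−(-9/4))) = ½·(0 + 45/4 + 63/4) = 27/2, so the A_2-coordinate is 1/2.
[A_1A_2P] = ½·(0·(-7−(-9/4)) + 1·(-9/4−0) + (9/4)·(0−(-7))) = ½·(0 − 9/4 + 63/4) = 27/4, so the A_3-coordinate is 1/4.
Check: 1/4 + 1/2 + 1/4 = 1.

(1/4, 1/2, 1/4)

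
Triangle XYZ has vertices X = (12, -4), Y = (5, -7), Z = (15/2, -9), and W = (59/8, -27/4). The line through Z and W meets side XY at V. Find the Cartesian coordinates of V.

Barycentric coordinates of W with respect to XYZ: (1/4, 1/2, 1/4).
On side XY the Z-coordinate is zero; dropping W's Z-weight 1/4 and renormalizing the remaining 1/4 : 1/2 gives weights 1/3, 2/3 on X, Y.
V = (1/3)·(12, -4) + (2/3)·(5, -7) = (22/3, -6).

(22/3, -6)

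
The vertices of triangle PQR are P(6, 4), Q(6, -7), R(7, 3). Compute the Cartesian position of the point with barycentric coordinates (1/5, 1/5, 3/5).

(33/5, 6/5)

S = (1/5)·P + (1/5)·Q + (3/5)·R.
x-coordinate: (1/5)·6 + (1/5)·6 + (3/5)·7 = 33/5.
y-coordinate: (1/5)·4 + (1/5)·(-7) + (3/5)·3 = 6/5.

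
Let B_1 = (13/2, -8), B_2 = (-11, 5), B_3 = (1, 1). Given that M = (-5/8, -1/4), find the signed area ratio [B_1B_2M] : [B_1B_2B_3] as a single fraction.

[B_1B_2B_3] = ½·((13/2)·(5−1) + (-11)·(1−(-8)) + 1·(-8−5)) = ½·(26 − 99 − 13) = -43.
[B_1B_2M] = ½·((13/2)·(5−(-1/4)) + (-11)·(-1/4−(-8)) + (-5/8)·(-8−5)) = ½·(273/8 − 341/4 + 65/8) = -43/2, so the ratio is (-43/2)/(-43) = 1/2.

1/2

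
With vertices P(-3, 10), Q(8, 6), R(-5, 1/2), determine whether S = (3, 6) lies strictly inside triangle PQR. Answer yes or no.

Barycentric coordinates of S: (11/45, 26/45, 8/45).
The three coordinates are positive, positive, positive; a point is interior exactly when all three are positive.

yes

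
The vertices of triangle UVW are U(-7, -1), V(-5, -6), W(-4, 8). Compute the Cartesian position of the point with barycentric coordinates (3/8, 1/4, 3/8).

(-43/8, 9/8)

P = (3/8)·U + (1/4)·V + (3/8)·W.
x-coordinate: (3/8)·(-7) + (1/4)·(-5) + (3/8)·(-4) = -43/8.
y-coordinate: (3/8)·(-1) + (1/4)·(-6) + (3/8)·8 = 9/8.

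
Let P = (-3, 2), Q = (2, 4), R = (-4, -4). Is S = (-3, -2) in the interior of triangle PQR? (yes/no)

Barycentric coordinates of S: (1/7, 1/7, 5/7).
The three coordinates are positive, positive, positive; a point is interior exactly when all three are positive.

yes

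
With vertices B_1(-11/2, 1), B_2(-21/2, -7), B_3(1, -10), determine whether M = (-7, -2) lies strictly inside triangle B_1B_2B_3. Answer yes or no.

yes

Barycentric coordinates of M: (68/107, 36/107, 3/107).
The three coordinates are positive, positive, positive; a point is interior exactly when all three are positive.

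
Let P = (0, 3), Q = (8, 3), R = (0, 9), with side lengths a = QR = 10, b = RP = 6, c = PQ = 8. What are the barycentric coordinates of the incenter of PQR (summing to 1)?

The incenter has barycentric coordinates proportional to the opposite side lengths: (10 : 6 : 8).
Normalizing by 10+6+8 = 24 gives (5/12, 1/4, 1/3).

(5/12, 1/4, 1/3)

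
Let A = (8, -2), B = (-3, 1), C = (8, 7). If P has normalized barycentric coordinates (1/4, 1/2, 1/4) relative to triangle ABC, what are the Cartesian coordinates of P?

(5/2, 7/4)

P = (1/4)·A + (1/2)·B + (1/4)·C.
x-coordinate: (1/4)·8 + (1/2)·(-3) + (1/4)·8 = 5/2.
y-coordinate: (1/4)·(-2) + (1/2)·1 + (1/4)·7 = 7/4.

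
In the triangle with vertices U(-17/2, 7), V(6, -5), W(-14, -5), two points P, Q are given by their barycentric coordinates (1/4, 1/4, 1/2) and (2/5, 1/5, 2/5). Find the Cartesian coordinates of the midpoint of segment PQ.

Barycentric coordinates of the midpoint are the average: (13/40, 9/40, 9/20).
Converting: (13/40)·U + (9/40)·V + (9/20)·W = (-617/80, -11/10).

(-617/80, -11/10)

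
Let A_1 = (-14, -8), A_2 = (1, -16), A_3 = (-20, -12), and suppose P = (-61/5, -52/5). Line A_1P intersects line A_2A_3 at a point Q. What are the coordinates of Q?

Barycentric coordinates of P with respect to A_1A_2A_3: (3/5, 1/5, 1/5).
On side A_2A_3 the A_1-coordinate is zero; dropping P's A_1-weight 3/5 and renormalizing the remaining 1/5 : 1/5 gives weights 1/2, 1/2 on A_2, A_3.
Q = (1/2)·(1, -16) + (1/2)·(-20, -12) = (-19/2, -14).

(-19/2, -14)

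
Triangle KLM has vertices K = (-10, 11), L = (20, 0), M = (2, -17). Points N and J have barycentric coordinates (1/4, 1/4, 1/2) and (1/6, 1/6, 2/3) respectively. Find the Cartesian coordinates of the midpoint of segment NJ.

Barycentric coordinates of the midpoint are the average: (5/24, 5/24, 7/12).
Converting: (5/24)·K + (5/24)·L + (7/12)·M = (13/4, -61/8).

(13/4, -61/8)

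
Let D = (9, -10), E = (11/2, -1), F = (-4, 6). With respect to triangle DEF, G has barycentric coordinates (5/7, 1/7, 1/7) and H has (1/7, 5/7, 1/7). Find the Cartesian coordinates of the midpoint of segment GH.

(79/14, -27/7)

Barycentric coordinates of the midpoint are the average: (3/7, 3/7, 1/7).
Converting: (3/7)·D + (3/7)·E + (1/7)·F = (79/14, -27/7).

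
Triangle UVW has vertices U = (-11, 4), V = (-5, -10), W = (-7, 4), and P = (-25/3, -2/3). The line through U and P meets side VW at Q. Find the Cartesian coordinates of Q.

(-17/3, -16/3)

Barycentric coordinates of P with respect to UVW: (1/2, 1/3, 1/6).
On side VW the U-coordinate is zero; dropping P's U-weight 1/2 and renormalizing the remaining 1/3 : 1/6 gives weights 2/3, 1/3 on V, W.
Q = (2/3)·(-5, -10) + (1/3)·(-7, 4) = (-17/3, -16/3).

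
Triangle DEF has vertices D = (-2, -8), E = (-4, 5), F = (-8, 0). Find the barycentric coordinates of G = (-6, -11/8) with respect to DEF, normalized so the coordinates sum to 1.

(1/4, 1/8, 5/8)

Signed area of the reference triangle: [DEF] = ½·((-2)·(5−0) + (-4)·(0−(-8)) + (-8)·(-8−5)) = ½·(-10 − 32 + 104) = 31.
[GEF] = ½·((-6)·(5−0) + (-4)·(0−(-11/8)) + (-8)·(-11/8−5)) = ½·(-30 − 11/2 + 51) = 31/4, so the D-coordinate is (31/4)/31 = 1/4.
[DGF] = ½·((-2)·(-11/8−0) + (-6)·(0−(-8)) + (-8)·(-8−(-11/8))) = ½·(11/4 − 48 + 53) = 31/8, so the E-coordinate is 1/8.
[DEG] = ½·((-2)·(5−(-11/8)) + (-4)·(-11/8−(-8)) + (-6)·(-8−5)) = ½·(-51/4 − 53/2 + 78) = 155/8, so the F-coordinate is 5/8.
Check: 1/4 + 1/8 + 5/8 = 1.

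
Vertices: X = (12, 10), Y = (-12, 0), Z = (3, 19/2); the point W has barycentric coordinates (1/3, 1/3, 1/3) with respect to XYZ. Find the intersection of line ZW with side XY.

Line ZW meets XY where the Z-coordinate vanishes; zeroing W's Z-weight and renormalizing leaves X, Y-weights 1/3 : 1/3 → (1/2, 1/2).
So V = (1/2)·X + (1/2)·Y = (0, 5).

(0, 5)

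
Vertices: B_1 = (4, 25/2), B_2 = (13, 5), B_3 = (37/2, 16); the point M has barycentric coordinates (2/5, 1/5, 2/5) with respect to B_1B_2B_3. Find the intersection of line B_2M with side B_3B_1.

(45/4, 57/4)

Line B_2M meets B_3B_1 where the B_2-coordinate vanishes; zeroing M's B_2-weight and renormalizing leaves B_3, B_1-weights 2/5 : 2/5 → (1/2, 1/2).
So N = (1/2)·B_3 + (1/2)·B_1 = (45/4, 57/4).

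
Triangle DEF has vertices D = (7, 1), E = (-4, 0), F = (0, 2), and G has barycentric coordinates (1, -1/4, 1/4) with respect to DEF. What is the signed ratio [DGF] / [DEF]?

The signed ratio [DGF]/[DEF] equals the barycentric coordinate of G at vertex E, which is -1/4.

-1/4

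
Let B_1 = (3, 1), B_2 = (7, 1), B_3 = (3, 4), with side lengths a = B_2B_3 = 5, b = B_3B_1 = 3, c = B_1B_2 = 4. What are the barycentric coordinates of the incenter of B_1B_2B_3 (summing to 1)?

(5/12, 1/4, 1/3)

The incenter has barycentric coordinates proportional to the opposite side lengths: (5 : 3 : 4).
Normalizing by 5+3+4 = 12 gives (5/12, 1/4, 1/3).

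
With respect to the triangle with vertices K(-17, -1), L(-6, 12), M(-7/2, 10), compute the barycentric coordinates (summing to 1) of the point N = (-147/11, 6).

Signed area of the reference triangle: [KLM] = ½·((-17)·(12−10) + (-6)·(10−(-1)) + (-7/2)·(-1−12)) = ½·(-34 − 66 + 91/2) = -109/4.
[NLM] = ½·((-147/11)·(12−10) + (-6)·(10−6) + (-7/2)·(6−12)) = ½·(-294/11 − 24 + 21) = -327/22, so the K-coordinate is (-327/22)/(-109/4) = 6/11.
[KNM] = ½·((-17)·(6−10) + (-147/11)·(10−(-1)) + (-7/2)·(-1−6)) = ½·(68 − 147 + 49/2) = -109/4, so the L-coordinate is 1.
[KLN] = ½·((-17)·(12−6) + (-6)·(6−(-1)) + (-147/11)·(-1−12)) = ½·(-102 − 42 + 1911/11) = 327/22, so the M-coordinate is -6/11.
Check: 6/11 + 1 − 6/11 = 1.

(6/11, 1, -6/11)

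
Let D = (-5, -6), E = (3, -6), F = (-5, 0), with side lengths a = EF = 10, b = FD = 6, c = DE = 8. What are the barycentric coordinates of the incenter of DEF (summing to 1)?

The incenter has barycentric coordinates proportional to the opposite side lengths: (10 : 6 : 8).
Normalizing by 10+6+8 = 24 gives (5/12, 1/4, 1/3).

(5/12, 1/4, 1/3)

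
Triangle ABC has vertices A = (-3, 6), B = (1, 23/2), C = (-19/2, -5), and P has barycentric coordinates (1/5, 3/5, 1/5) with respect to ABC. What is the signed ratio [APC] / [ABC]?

The signed ratio [APC]/[ABC] equals the barycentric coordinate of P at vertex B, which is 3/5.

3/5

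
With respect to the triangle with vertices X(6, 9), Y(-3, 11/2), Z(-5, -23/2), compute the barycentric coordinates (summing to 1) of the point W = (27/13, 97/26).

Signed area of the reference triangle: [XYZ] = ½·(6·(11/2−(-23/2)) + (-3)·(-23/2−9) + (-5)·(9−(11/2))) = ½·(102 + 123/2 − 35/2) = 73.
[WYZ] = ½·((27/13)·(11/2−(-23/2)) + (-3)·(-23/2−(97/26)) + (-5)·(97/26−(11/2))) = ½·(459/13 + 594/13 + 115/13) = 584/13, so the X-coordinate is (584/13)/73 = 8/13.
[XWZ] = ½·(6·(97/26−(-23/2)) + (27/13)·(-23/2−9) + (-5)·(9−(97/26))) = ½·(1188/13 − 1107/26 − 685/26) = 146/13, so the Y-coordinate is 2/13.
[XYW] = ½·(6·(11/2−(97/26)) + (-3)·(97/26−9) + (27/13)·(9−(11/2))) = ½·(138/13 + 411/26 + 189/26) = 219/13, so the Z-coordinate is 3/13.
Check: 8/13 + 2/13 + 3/13 = 1.

(8/13, 2/13, 3/13)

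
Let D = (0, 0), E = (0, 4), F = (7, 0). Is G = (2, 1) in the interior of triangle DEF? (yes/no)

Barycentric coordinates of G: (13/28, 1/4, 2/7).
The three coordinates are positive, positive, positive; a point is interior exactly when all three are positive.

yes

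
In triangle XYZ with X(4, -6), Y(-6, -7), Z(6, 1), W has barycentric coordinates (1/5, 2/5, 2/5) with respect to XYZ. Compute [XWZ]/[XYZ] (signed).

2/5

The signed ratio [XWZ]/[XYZ] equals the barycentric coordinate of W at vertex Y, which is 2/5.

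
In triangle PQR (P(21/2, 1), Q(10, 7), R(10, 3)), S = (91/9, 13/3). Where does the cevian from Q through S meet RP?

Barycentric coordinates of S with respect to PQR: (2/9, 4/9, 1/3).
On side RP the Q-coordinate is zero; dropping S's Q-weight 4/9 and renormalizing the remaining 1/3 : 2/9 gives weights 3/5, 2/5 on R, P.
T = (3/5)·(10, 3) + (2/5)·(21/2, 1) = (51/5, 11/5).

(51/5, 11/5)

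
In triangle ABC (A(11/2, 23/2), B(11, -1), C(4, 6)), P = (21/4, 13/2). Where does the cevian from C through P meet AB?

Barycentric coordinates of P with respect to ABC: (1/4, 1/8, 5/8).
On side AB the C-coordinate is zero; dropping P's C-weight 5/8 and renormalizing the remaining 1/4 : 1/8 gives weights 2/3, 1/3 on A, B.
Q = (2/3)·(11/2, 23/2) + (1/3)·(11, -1) = (22/3, 22/3).

(22/3, 22/3)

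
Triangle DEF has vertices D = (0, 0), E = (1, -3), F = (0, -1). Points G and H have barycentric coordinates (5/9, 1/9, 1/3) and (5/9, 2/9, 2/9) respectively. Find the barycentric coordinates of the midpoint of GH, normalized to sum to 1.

(5/9, 1/6, 5/18)

Since both coordinate triples sum to 1, the midpoint's barycentrics are the componentwise average.
(5/9+5/9)/2 = 5/9; similarly 1/6 and 5/18.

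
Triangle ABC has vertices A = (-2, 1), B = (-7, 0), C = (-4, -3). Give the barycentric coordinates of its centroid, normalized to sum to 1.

The centroid is the average of the vertices, so each weight is 1/3.

(1/3, 1/3, 1/3)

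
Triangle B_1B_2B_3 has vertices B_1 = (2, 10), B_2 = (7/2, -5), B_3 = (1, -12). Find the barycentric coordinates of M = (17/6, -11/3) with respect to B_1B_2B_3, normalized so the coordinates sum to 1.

(1/6, 2/3, 1/6)

Signed area of the reference triangle: [B_1B_2B_3] = ½·(2·(-5−(-12)) + (7/2)·(-12−10) + 1·(10−(-5))) = ½·(14 − 77 + 15) = -24.
[MB_2B_3] = ½·((17/6)·(-5−(-12)) + (7/2)·(-12−(-11/3)) + 1·(-11/3−(-5))) = ½·(119/6 − 175/6 + 4/3) = -4, so the B_1-coordinate is (-4)/(-24) = 1/6.
[B_1MB_3] = ½·(2·(-11/3−(-12)) + (17/6)·(-12−10) + 1·(10−(-11/3))) = ½·(50/3 − 187/3 + 41/3) = -16, so the B_2-coordinate is 2/3.
[B_1B_2M] = ½·(2·(-5−(-11/3)) + (7/2)·(-11/3−10) + (17/6)·(10−(-5))) = ½·(-8/3 − 287/6 + 85/2) = -4, so the B_3-coordinate is 1/6.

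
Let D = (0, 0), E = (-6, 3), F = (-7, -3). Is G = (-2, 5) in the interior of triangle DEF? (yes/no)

no

Barycentric coordinates of G: (22/39, 41/39, -8/13).
The three coordinates are positive, positive, negative; a point is interior exactly when all three are positive.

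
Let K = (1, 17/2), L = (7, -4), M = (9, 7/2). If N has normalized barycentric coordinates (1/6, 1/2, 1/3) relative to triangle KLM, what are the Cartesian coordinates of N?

(20/3, 7/12)

N = (1/6)·K + (1/2)·L + (1/3)·M.
x-coordinate: (1/6)·1 + (1/2)·7 + (1/3)·9 = 20/3.
y-coordinate: (1/6)·(17/2) + (1/2)·(-4) + (1/3)·(7/2) = 7/12.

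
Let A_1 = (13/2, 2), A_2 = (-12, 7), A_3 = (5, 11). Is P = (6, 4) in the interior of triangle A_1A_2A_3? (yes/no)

Barycentric coordinates of P: (41/53, 1/106, 23/106).
The three coordinates are positive, positive, positive; a point is interior exactly when all three are positive.

yes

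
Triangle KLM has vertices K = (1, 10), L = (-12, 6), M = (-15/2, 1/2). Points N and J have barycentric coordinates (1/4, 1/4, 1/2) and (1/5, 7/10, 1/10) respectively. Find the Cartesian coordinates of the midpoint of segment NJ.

Barycentric coordinates of the midpoint are the average: (9/40, 19/40, 3/10).
Converting: (9/40)·K + (19/40)·L + (3/10)·M = (-309/40, 21/4).

(-309/40, 21/4)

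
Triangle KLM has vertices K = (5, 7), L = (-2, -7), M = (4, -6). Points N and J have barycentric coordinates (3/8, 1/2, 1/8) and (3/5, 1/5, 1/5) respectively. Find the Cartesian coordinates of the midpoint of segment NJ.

(191/80, -1/80)

Barycentric coordinates of the midpoint are the average: (39/80, 7/20, 13/80).
Converting: (39/80)·K + (7/20)·L + (13/80)·M = (191/80, -1/80).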